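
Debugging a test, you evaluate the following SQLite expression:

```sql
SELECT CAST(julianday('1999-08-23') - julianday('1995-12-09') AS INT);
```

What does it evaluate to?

1353

22 days remain in December 1995 after the 9th (31 − 9).
Full months from January 1996 through July 1999 contribute their day counts.
Then 23 days into August 1999.
Total: 22 + 31 + 29 + 31 + 30 + 31 + 30 + 31 + 31 + 30 + 31 + 30 + 31 + 31 + 28 + 31 + 30 + 31 + 30 + 31 + 31 + 30 + 31 + 30 + 31 + 31 + 28 + 31 + 30 + 31 + 30 + 31 + 31 + 30 + 31 + 30 + 31 + 31 + 28 + 31 + 30 + 31 + 30 + 31 + 23 = 1353.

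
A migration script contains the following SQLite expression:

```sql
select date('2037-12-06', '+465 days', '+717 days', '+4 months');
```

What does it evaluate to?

2041-07-02

Applying '+465 days' to 2037-12-06: counting 465 days forward gives 2039-03-16.
Applying '+717 days' to 2039-03-16: counting 717 days forward gives 2041-03-02.
Adding +4 months to 2041-03-02 gives 2041-07-02.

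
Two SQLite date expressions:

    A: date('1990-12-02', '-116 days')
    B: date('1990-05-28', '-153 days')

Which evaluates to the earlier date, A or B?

A = 1990-08-08.
B = 1989-12-26.
B is earlier.

B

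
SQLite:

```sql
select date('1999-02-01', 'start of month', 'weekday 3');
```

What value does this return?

`start of month` rewinds 1999-02-01 to 1999-02-01.
`weekday 3` advances to the next Wednesday; 1999-02-01 is a Monday, so it moves forward to 1999-02-03.

1999-02-03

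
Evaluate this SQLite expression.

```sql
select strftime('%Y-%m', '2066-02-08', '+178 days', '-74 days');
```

First apply '+178 days', '-74 days': 2066-02-08 → 2066-05-23.
`%Y-%m` extracts the year-month: 2066-05.

2066-05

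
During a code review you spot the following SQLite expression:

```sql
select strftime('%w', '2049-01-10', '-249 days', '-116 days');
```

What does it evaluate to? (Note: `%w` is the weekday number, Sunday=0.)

6

First apply '-249 days', '-116 days': 2049-01-10 → 2048-01-11.
2048-01-11 is a Saturday; with Sunday=0 that is 6.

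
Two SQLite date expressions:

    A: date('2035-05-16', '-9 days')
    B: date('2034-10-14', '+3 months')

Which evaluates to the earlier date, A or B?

A = 2035-05-07.
B = 2035-01-14.
B is earlier.

B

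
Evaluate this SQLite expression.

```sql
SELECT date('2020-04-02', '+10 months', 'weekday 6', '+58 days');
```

Adding +10 months to 2020-04-02 gives 2021-02-02.
`weekday 6` advances to the next Saturday; 2021-02-02 is a Tuesday, so it moves forward to 2021-02-06.
Applying '+58 days' to 2021-02-06: counting 58 days forward gives 2021-04-05.

2021-04-05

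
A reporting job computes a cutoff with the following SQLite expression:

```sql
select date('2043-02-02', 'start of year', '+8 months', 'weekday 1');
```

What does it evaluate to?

`start of year` rewinds 2043-02-02 to 2043-01-01.
Adding +8 months to 2043-01-01 gives 2043-09-01.
`weekday 1` advances to the next Monday; 2043-09-01 is a Tuesday, so it moves forward to 2043-09-07.

2043-09-07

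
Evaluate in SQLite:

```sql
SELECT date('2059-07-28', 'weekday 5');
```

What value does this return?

`weekday 5` advances to the next Friday; 2059-07-28 is a Monday, so it moves forward to 2059-08-01.

2059-08-01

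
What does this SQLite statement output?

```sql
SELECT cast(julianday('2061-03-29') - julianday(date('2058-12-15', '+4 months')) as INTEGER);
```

Adding +4 months to 2058-12-15 gives 2059-04-15.
15 days remain in April 2059 after the 15th (30 − 15).
Full months from May 2059 through February 2061 contribute their day counts.
Then 29 days into March 2061.
Total: 15 + 31 + 30 + 31 + 31 + 30 + 31 + 30 + 31 + 31 + 29 + 31 + 30 + 31 + 30 + 31 + 31 + 30 + 31 + 30 + 31 + 31 + 28 + 29 = 714.

714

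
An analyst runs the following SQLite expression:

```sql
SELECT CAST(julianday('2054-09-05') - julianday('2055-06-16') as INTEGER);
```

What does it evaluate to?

-284

25 days remain in September 2054 after the 5th (30 − 5).
Full months from October 2054 through May 2055 contribute their day counts.
Then 16 days into June 2055.
Total: 25 + 31 + 30 + 31 + 31 + 28 + 31 + 30 + 31 + 16 = 284.
The subtraction is earlier − later, so the result is −284 → -284.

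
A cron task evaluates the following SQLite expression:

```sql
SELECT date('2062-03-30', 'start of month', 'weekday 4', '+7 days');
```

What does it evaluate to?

2062-03-09

`start of month` rewinds 2062-03-30 to 2062-03-01.
`weekday 4` advances to the next Thursday; 2062-03-01 is a Wednesday, so it moves forward to 2062-03-02.
Advancing 7 more days within March lands on 2062-03-09.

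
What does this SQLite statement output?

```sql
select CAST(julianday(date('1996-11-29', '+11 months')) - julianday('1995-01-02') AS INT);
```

Adding +11 months to 1996-11-29 gives 1997-10-29.
29 days remain in January 1995 after the 2nd (31 − 2).
Full months from February 1995 through September 1997 contribute their day counts.
Then 29 days into October 1997.
Total: 29 + 28 + 31 + 30 + 31 + 30 + 31 + 31 + 30 + 31 + 30 + 31 + 31 + 29 + 31 + 30 + 31 + 30 + 31 + 31 + 30 + 31 + 30 + 31 + 31 + 28 + 31 + 30 + 31 + 30 + 31 + 31 + 30 + 29 = 1031.

1031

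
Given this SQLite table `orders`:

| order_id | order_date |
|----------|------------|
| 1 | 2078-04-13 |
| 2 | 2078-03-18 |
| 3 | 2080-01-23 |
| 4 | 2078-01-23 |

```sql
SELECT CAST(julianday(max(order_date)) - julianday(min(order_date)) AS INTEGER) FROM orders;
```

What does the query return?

730

MIN = 2078-01-23, MAX = 2080-01-23.
8 days remain in January 2078 after the 23rd (31 − 23).
Full months from February 2078 through December 2079 contribute their day counts.
Then 23 days into January 2080.
Total: 8 + 28 + 31 + 30 + 31 + 30 + 31 + 31 + 30 + 31 + 30 + 31 + 31 + 28 + 31 + 30 + 31 + 30 + 31 + 31 + 30 + 31 + 30 + 31 + 23 = 730.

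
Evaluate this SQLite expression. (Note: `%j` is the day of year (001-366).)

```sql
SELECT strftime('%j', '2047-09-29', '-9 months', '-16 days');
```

First apply '-9 months', '-16 days': 2047-09-29 → 2046-12-13.
Day-of-year for 2046-12-13: days since 2046-01-01 inclusive = 347, zero-padded to 347.

347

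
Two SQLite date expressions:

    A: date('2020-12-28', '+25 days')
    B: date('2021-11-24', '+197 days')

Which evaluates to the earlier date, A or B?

A

A = 2021-01-22.
B = 2022-06-09.
A is earlier.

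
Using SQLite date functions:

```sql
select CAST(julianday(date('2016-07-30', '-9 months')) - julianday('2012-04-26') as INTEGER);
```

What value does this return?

Adding -9 months to 2016-07-30 gives 2015-10-30.
4 days remain in April 2012 after the 26th (30 − 26).
Full months from May 2012 through September 2015 contribute their day counts.
Then 30 days into October 2015.
Total: 4 + 31 + 30 + 31 + 31 + 30 + 31 + 30 + 31 + 31 + 28 + 31 + 30 + 31 + 30 + 31 + 31 + 30 + 31 + 30 + 31 + 31 + 28 + 31 + 30 + 31 + 30 + 31 + 31 + 30 + 31 + 30 + 31 + 31 + 28 + 31 + 30 + 31 + 30 + 31 + 31 + 30 + 30 = 1282.

1282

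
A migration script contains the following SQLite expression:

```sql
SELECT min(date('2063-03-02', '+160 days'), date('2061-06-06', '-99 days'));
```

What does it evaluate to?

date('2063-03-02', '+160 days') → 2063-08-09.
date('2061-06-06', '-99 days') → 2061-02-27.
Earlier of the two is 2061-02-27.

2061-02-27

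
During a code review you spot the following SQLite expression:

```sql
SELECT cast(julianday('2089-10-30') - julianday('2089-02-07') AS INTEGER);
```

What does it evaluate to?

265

21 days remain in February 2089 after the 7th (28 − 7).
Full months from March 2089 through September 2089 contribute their day counts.
Then 30 days into October 2089.
Total: 21 + 31 + 30 + 31 + 30 + 31 + 31 + 30 + 30 = 265.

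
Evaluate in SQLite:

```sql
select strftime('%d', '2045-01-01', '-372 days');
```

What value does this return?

First apply '-372 days': 2045-01-01 → 2043-12-26.
`%d` extracts the 2-digit day of month: 26.

26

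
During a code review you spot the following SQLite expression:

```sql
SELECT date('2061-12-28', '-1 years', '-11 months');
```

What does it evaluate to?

2060-01-28

Adding -1 year to 2061-12-28 gives 2060-12-28.
Adding -11 months to 2060-12-28 gives 2060-01-28.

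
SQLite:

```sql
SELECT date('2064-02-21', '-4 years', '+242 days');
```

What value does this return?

Adding -4 years to 2064-02-21 gives 2060-02-21.
Applying '+242 days' to 2060-02-21: counting 242 days forward gives 2060-10-20.

2060-10-20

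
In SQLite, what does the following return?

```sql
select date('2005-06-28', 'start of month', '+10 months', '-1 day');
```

`start of month` rewinds 2005-06-28 to 2005-06-01.
Adding +10 months to 2005-06-01 gives 2006-04-01.
Going back 1 day from 2006-04-01 reaches 2006-03-31 (last day of March, 31 days).

2006-03-31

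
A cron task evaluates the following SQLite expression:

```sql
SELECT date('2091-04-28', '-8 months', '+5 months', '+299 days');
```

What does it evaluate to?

Adding -8 months to 2091-04-28 gives 2090-08-28.
Adding +5 months to 2090-08-28 gives 2091-01-28.
Applying '+299 days' to 2091-01-28: counting 299 days forward gives 2091-11-23.

2091-11-23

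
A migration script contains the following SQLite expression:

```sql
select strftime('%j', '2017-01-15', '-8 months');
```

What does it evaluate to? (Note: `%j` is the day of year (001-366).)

136

First apply '-8 months': 2017-01-15 → 2016-05-15.
Day-of-year for 2016-05-15: days since 2016-01-01 inclusive = 136, zero-padded to 136.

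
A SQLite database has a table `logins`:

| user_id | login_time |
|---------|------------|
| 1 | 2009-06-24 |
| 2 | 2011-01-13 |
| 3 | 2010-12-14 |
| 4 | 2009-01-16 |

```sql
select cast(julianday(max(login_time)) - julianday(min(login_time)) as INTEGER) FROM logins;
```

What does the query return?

MIN = 2009-01-16, MAX = 2011-01-13.
15 days remain in January 2009 after the 16th (31 − 16).
Full months from February 2009 through December 2010 contribute their day counts.
Then 13 days into January 2011.
Total: 15 + 28 + 31 + 30 + 31 + 30 + 31 + 31 + 30 + 31 + 30 + 31 + 31 + 28 + 31 + 30 + 31 + 30 + 31 + 31 + 30 + 31 + 30 + 31 + 13 = 727.

727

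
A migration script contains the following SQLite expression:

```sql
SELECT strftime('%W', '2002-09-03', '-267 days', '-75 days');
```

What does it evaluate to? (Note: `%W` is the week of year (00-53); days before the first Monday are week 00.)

39

First apply '-267 days', '-75 days': 2002-09-03 → 2001-09-26.
2001-09-26 is a Wednesday. SQLite's %W counts Mondays since the year started; the result is 39.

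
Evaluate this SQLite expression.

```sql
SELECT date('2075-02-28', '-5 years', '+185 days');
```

Adding -5 years to 2075-02-28 gives 2070-02-28.
Applying '+185 days' to 2070-02-28: counting 185 days forward gives 2070-09-01.

2070-09-01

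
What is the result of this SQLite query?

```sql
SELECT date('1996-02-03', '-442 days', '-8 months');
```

Applying '-442 days' to 1996-02-03: counting 442 days back gives 1994-11-18.
Adding -8 months to 1994-11-18 gives 1994-03-18.

1994-03-18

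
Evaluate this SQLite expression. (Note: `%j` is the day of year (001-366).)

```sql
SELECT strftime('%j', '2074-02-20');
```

051

Day-of-year for 2074-02-20: days since 2074-01-01 inclusive = 51, zero-padded to 051.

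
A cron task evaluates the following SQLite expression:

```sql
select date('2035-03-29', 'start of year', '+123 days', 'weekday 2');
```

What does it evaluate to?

2035-05-08

`start of year` rewinds 2035-03-29 to 2035-01-01.
Applying '+123 days' to 2035-01-01: counting 123 days forward gives 2035-05-04.
`weekday 2` advances to the next Tuesday; 2035-05-04 is a Friday, so it moves forward to 2035-05-08.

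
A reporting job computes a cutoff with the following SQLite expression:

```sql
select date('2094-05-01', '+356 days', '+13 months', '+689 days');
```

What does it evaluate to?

2098-04-11

Applying '+356 days' to 2094-05-01: counting 356 days forward gives 2095-04-22.
Adding +13 months to 2095-04-22 gives 2096-05-22.
Applying '+689 days' to 2096-05-22: counting 689 days forward gives 2098-04-11.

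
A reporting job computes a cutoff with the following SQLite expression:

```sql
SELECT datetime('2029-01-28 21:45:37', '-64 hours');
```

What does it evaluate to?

-64 hours from 2029-01-28 21:45:37 is 2029-01-26 05:45:37 (crosses midnight).

2029-01-26 05:45:37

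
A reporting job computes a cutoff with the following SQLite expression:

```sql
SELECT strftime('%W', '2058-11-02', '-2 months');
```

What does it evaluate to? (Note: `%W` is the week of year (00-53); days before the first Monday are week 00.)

First apply '-2 months': 2058-11-02 → 2058-09-02.
2058-09-02 is a Monday. SQLite's %W counts Mondays since the year started; the result is 35.

35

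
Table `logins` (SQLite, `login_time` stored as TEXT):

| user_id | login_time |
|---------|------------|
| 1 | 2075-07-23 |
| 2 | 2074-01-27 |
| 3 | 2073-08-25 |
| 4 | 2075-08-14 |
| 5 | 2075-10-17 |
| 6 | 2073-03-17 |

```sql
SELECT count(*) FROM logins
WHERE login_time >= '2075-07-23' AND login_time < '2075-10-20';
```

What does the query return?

3

Rows in [2075-07-23, 2075-10-20): 2075-07-23, 2075-08-14, 2075-10-17 → 3 rows.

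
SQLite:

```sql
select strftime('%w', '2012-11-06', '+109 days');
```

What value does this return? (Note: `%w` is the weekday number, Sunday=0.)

First apply '+109 days': 2012-11-06 → 2013-02-23.
2013-02-23 is a Saturday; with Sunday=0 that is 6.

6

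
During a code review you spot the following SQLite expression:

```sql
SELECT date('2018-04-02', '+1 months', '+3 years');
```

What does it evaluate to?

2021-05-02

Adding +1 month to 2018-04-02 gives 2018-05-02.
Adding +3 years to 2018-05-02 gives 2021-05-02.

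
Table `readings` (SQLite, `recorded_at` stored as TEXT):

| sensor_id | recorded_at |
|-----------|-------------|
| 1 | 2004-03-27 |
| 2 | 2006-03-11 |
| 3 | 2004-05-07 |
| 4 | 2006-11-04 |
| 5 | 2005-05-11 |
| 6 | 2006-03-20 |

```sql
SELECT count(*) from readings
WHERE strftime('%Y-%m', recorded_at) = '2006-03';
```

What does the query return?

Rows with year-month 2006-03: 2006-03-11, 2006-03-20 → 2.

2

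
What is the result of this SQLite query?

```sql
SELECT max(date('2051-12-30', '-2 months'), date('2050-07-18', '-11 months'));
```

date('2051-12-30', '-2 months') → 2051-10-30.
date('2050-07-18', '-11 months') → 2049-08-18.
Later of the two is 2051-10-30.

2051-10-30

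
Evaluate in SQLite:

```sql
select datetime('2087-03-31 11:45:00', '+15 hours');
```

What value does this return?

+15 hours from 2087-03-31 11:45:00 is 2087-04-01 02:45:00 (crosses midnight).

2087-04-01 02:45:00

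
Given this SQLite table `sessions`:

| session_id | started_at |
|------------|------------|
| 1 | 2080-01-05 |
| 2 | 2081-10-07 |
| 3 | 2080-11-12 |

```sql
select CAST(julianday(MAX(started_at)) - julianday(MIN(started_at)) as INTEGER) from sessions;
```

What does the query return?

MIN = 2080-01-05, MAX = 2081-10-07.
26 days remain in January 2080 after the 5th (31 − 5).
Full months from February 2080 through September 2081 contribute their day counts.
Then 7 days into October 2081.
Total: 26 + 29 + 31 + 30 + 31 + 30 + 31 + 31 + 30 + 31 + 30 + 31 + 31 + 28 + 31 + 30 + 31 + 30 + 31 + 31 + 30 + 7 = 641.

641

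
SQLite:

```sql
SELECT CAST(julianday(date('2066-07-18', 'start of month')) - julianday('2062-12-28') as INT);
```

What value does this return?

`start of month` rewinds 2066-07-18 to 2066-07-01.
3 days remain in December 2062 after the 28th (31 − 28).
Full months from January 2063 through June 2066 contribute their day counts.
Then 1 day into July 2066.
Total: 3 + 31 + 28 + 31 + 30 + 31 + 30 + 31 + 31 + 30 + 31 + 30 + 31 + 31 + 29 + 31 + 30 + 31 + 30 + 31 + 31 + 30 + 31 + 30 + 31 + 31 + 28 + 31 + 30 + 31 + 30 + 31 + 31 + 30 + 31 + 30 + 31 + 31 + 28 + 31 + 30 + 31 + 30 + 1 = 1281.

1281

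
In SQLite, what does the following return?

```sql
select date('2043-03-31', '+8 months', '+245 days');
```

2044-08-02

Adding +8 months to 2043-03-31 targets 2043-11-31. November 2043 has only 30 days, so SQLite normalizes the 1-day overflow forward to 2043-12-01.
Applying '+245 days' to 2043-12-01: counting 245 days forward gives 2044-08-02.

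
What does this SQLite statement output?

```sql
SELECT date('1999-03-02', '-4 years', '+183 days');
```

Adding -4 years to 1999-03-02 gives 1995-03-02.
Applying '+183 days' to 1995-03-02: counting 183 days forward gives 1995-09-01.

1995-09-01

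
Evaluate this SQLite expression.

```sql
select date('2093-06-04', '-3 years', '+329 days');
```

2091-04-29

Adding -3 years to 2093-06-04 gives 2090-06-04.
Applying '+329 days' to 2090-06-04: counting 329 days forward gives 2091-04-29.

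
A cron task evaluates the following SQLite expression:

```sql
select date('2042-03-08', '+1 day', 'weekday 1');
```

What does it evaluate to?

Advancing 1 more day within March lands on 2042-03-09.
`weekday 1` advances to the next Monday; 2042-03-09 is a Sunday, so it moves forward to 2042-03-10.

2042-03-10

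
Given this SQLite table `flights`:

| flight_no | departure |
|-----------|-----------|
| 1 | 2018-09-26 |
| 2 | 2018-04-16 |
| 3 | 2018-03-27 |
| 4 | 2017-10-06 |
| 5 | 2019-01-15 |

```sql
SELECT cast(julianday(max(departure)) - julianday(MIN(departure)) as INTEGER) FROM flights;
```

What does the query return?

MIN = 2017-10-06, MAX = 2019-01-15.
25 days remain in October 2017 after the 6th (31 − 6).
Full months from November 2017 through December 2018 contribute their day counts.
Then 15 days into January 2019.
Total: 25 + 30 + 31 + 31 + 28 + 31 + 30 + 31 + 30 + 31 + 31 + 30 + 31 + 30 + 31 + 15 = 466.

466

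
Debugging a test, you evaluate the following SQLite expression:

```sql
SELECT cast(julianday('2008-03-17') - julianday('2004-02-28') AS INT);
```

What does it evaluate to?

1 day remains in February 2004 after the 28th (29 − 28).
Full months from March 2004 through February 2008 contribute their day counts.
Then 17 days into March 2008.
Total: 1 + 31 + 30 + 31 + 30 + 31 + 31 + 30 + 31 + 30 + 31 + 31 + 28 + 31 + 30 + 31 + 30 + 31 + 31 + 30 + 31 + 30 + 31 + 31 + 28 + 31 + 30 + 31 + 30 + 31 + 31 + 30 + 31 + 30 + 31 + 31 + 28 + 31 + 30 + 31 + 30 + 31 + 31 + 30 + 31 + 30 + 31 + 31 + 29 + 17 = 1479.

1479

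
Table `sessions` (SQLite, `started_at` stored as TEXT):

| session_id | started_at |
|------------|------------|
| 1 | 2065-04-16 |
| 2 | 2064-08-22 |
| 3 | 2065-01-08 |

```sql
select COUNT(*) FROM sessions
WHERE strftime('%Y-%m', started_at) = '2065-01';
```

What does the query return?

1

Rows with year-month 2065-01: 2065-01-08 → 1.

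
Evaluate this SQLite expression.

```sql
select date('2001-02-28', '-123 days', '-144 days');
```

Applying '-123 days' to 2001-02-28: counting 123 days back gives 2000-10-28.
Applying '-144 days' to 2000-10-28: counting 144 days back gives 2000-06-06.

2000-06-06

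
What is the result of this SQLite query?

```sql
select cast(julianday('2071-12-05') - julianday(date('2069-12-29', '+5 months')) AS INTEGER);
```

555

Adding +5 months to 2069-12-29 gives 2070-05-29.
2 days remain in May 2070 after the 29th (31 − 29).
Full months from June 2070 through November 2071 contribute their day counts.
Then 5 days into December 2071.
Total: 2 + 30 + 31 + 31 + 30 + 31 + 30 + 31 + 31 + 28 + 31 + 30 + 31 + 30 + 31 + 31 + 30 + 31 + 30 + 5 = 555.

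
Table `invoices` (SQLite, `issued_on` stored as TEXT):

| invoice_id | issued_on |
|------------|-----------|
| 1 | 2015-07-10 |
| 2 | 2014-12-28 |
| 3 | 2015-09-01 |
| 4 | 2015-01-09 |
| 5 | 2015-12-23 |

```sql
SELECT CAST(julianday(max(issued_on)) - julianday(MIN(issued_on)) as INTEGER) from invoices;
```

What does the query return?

360

MIN = 2014-12-28, MAX = 2015-12-23.
3 days remain in December 2014 after the 28th (31 − 28).
Full months from January 2015 through November 2015 contribute their day counts.
Then 23 days into December 2015.
Total: 3 + 31 + 28 + 31 + 30 + 31 + 30 + 31 + 31 + 30 + 31 + 30 + 23 = 360.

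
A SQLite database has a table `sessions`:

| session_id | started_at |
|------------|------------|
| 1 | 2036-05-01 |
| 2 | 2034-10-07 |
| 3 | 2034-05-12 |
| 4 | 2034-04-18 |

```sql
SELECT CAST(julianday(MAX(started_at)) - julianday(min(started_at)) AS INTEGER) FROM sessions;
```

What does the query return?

MIN = 2034-04-18, MAX = 2036-05-01.
12 days remain in April 2034 after the 18th (30 − 18).
Full months from May 2034 through April 2036 contribute their day counts.
Then 1 day into May 2036.
Total: 12 + 31 + 30 + 31 + 31 + 30 + 31 + 30 + 31 + 31 + 28 + 31 + 30 + 31 + 30 + 31 + 31 + 30 + 31 + 30 + 31 + 31 + 29 + 31 + 30 + 1 = 744.

744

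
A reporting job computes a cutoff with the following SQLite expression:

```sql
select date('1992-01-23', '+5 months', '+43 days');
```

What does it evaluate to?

1992-08-05

Adding +5 months to 1992-01-23 gives 1992-06-23.
Applying '+43 days' to 1992-06-23: counting 43 days forward gives 1992-08-05.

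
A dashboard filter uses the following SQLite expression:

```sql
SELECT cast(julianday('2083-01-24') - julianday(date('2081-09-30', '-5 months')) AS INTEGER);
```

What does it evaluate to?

634

Adding -5 months to 2081-09-30 gives 2081-04-30.
0 days remain in April 2081 after the 30th (30 − 30).
Full months from May 2081 through December 2082 contribute their day counts.
Then 24 days into January 2083.
Total: 0 + 31 + 30 + 31 + 31 + 30 + 31 + 30 + 31 + 31 + 28 + 31 + 30 + 31 + 30 + 31 + 31 + 30 + 31 + 30 + 31 + 24 = 634.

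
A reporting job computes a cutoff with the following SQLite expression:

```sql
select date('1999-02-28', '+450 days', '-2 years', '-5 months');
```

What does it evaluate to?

Applying '+450 days' to 1999-02-28: counting 450 days forward gives 2000-05-23.
Adding -2 years to 2000-05-23 gives 1998-05-23.
Adding -5 months to 1998-05-23 gives 1997-12-23.

1997-12-23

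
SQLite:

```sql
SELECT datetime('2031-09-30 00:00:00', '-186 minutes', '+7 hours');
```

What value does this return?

186 minutes = 3h 6m; -186 minutes from 2031-09-30 00:00:00 is 2031-09-29 20:54:00 (crosses midnight).
+7 hours from 2031-09-29 20:54:00 is 2031-09-30 03:54:00 (crosses midnight).

2031-09-30 03:54:00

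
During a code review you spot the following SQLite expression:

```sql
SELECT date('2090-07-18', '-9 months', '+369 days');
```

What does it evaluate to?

Adding -9 months to 2090-07-18 gives 2089-10-18.
Applying '+369 days' to 2089-10-18: counting 369 days forward gives 2090-10-22.

2090-10-22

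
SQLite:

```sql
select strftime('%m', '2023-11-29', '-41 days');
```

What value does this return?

First apply '-41 days': 2023-11-29 → 2023-10-19.
`%m` extracts the 2-digit month (01-12): 10.

10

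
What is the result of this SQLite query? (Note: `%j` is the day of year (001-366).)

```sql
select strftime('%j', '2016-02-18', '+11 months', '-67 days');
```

First apply '+11 months', '-67 days': 2016-02-18 → 2016-11-12.
Day-of-year for 2016-11-12: days since 2016-01-01 inclusive = 317, zero-padded to 317.

317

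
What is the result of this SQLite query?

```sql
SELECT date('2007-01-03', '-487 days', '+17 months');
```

Applying '-487 days' to 2007-01-03: counting 487 days back gives 2005-09-03.
Adding +17 months to 2005-09-03 gives 2007-02-03.

2007-02-03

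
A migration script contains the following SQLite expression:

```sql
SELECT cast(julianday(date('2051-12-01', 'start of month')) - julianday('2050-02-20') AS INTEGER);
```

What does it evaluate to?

649

`start of month` rewinds 2051-12-01 to 2051-12-01.
8 days remain in February 2050 after the 20th (28 − 20).
Full months from March 2050 through November 2051 contribute their day counts.
Then 1 day into December 2051.
Total: 8 + 31 + 30 + 31 + 30 + 31 + 31 + 30 + 31 + 30 + 31 + 31 + 28 + 31 + 30 + 31 + 30 + 31 + 31 + 30 + 31 + 30 + 1 = 649.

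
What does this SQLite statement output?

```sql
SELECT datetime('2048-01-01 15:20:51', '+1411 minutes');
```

1411 minutes = 23h 31m; +1411 minutes from 2048-01-01 15:20:51 is 2048-01-02 14:51:51 (crosses midnight).

2048-01-02 14:51:51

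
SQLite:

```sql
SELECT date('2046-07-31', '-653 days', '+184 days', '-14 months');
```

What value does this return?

Applying '-653 days' to 2046-07-31: counting 653 days back gives 2044-10-16.
Applying '+184 days' to 2044-10-16: counting 184 days forward gives 2045-04-18.
Adding -14 months to 2045-04-18 gives 2044-02-18.

2044-02-18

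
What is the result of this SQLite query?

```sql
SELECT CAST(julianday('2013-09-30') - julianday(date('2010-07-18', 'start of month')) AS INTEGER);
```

`start of month` rewinds 2010-07-18 to 2010-07-01.
30 days remain in July 2010 after the 1st (31 − 1).
Full months from August 2010 through August 2013 contribute their day counts.
Then 30 days into September 2013.
Total: 30 + 31 + 30 + 31 + 30 + 31 + 31 + 28 + 31 + 30 + 31 + 30 + 31 + 31 + 30 + 31 + 30 + 31 + 31 + 29 + 31 + 30 + 31 + 30 + 31 + 31 + 30 + 31 + 30 + 31 + 31 + 28 + 31 + 30 + 31 + 30 + 31 + 31 + 30 = 1187.

1187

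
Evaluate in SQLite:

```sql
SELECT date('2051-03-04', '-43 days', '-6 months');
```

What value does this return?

Applying '-43 days' to 2051-03-04: counting 43 days back gives 2051-01-20.
Adding -6 months to 2051-01-20 gives 2050-07-20.

2050-07-20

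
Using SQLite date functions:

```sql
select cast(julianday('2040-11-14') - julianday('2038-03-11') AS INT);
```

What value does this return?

979

20 days remain in March 2038 after the 11th (31 − 11).
Full months from April 2038 through October 2040 contribute their day counts.
Then 14 days into November 2040.
Total: 20 + 30 + 31 + 30 + 31 + 31 + 30 + 31 + 30 + 31 + 31 + 28 + 31 + 30 + 31 + 30 + 31 + 31 + 30 + 31 + 30 + 31 + 31 + 29 + 31 + 30 + 31 + 30 + 31 + 31 + 30 + 31 + 14 = 979.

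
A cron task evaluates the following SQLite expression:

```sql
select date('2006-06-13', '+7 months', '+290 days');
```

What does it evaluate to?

Adding +7 months to 2006-06-13 gives 2007-01-13.
Applying '+290 days' to 2007-01-13: counting 290 days forward gives 2007-10-30.

2007-10-30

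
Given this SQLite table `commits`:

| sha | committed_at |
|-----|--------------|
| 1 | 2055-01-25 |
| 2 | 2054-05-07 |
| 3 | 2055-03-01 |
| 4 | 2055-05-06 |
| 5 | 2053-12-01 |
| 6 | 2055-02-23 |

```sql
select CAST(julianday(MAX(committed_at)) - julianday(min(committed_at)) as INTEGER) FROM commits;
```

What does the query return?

MIN = 2053-12-01, MAX = 2055-05-06.
30 days remain in December 2053 after the 1st (31 − 1).
Full months from January 2054 through April 2055 contribute their day counts.
Then 6 days into May 2055.
Total: 30 + 31 + 28 + 31 + 30 + 31 + 30 + 31 + 31 + 30 + 31 + 30 + 31 + 31 + 28 + 31 + 30 + 6 = 521.

521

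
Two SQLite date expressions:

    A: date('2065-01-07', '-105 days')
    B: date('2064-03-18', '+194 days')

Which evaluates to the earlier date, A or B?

A = 2064-09-24.
B = 2064-09-28.
A is earlier.

A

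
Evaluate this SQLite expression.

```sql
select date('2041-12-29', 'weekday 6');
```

`weekday 6` advances to the next Saturday; 2041-12-29 is a Sunday, so it moves forward to 2042-01-04.

2042-01-04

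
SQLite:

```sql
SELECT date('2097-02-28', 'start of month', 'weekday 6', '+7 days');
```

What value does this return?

2097-02-09

`start of month` rewinds 2097-02-28 to 2097-02-01.
`weekday 6` advances to the next Saturday; 2097-02-01 is a Friday, so it moves forward to 2097-02-02.
Advancing 7 more days within February lands on 2097-02-09.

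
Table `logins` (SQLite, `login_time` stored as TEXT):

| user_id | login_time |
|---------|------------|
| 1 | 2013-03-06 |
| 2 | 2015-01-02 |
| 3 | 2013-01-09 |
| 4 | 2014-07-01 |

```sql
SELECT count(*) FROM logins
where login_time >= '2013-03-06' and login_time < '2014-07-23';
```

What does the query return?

Rows in [2013-03-06, 2014-07-23): 2013-03-06, 2014-07-01 → 2 rows.

2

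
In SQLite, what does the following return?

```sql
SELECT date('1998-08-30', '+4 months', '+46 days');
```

1999-02-14

Adding +4 months to 1998-08-30 gives 1998-12-30.
Applying '+46 days' to 1998-12-30: counting 46 days forward gives 1999-02-14.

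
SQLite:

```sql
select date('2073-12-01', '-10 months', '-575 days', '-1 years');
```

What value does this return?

Adding -10 months to 2073-12-01 gives 2073-02-01.
Applying '-575 days' to 2073-02-01: counting 575 days back gives 2071-07-07.
Adding -1 year to 2071-07-07 gives 2070-07-07.

2070-07-07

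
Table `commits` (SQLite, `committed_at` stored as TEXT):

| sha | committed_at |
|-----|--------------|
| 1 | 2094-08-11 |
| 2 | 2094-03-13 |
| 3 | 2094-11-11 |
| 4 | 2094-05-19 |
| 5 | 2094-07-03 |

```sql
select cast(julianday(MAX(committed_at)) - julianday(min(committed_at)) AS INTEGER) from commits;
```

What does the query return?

243

MIN = 2094-03-13, MAX = 2094-11-11.
18 days remain in March 2094 after the 13th (31 − 13).
Full months from April 2094 through October 2094 contribute their day counts.
Then 11 days into November 2094.
Total: 18 + 30 + 31 + 30 + 31 + 31 + 30 + 31 + 11 = 243.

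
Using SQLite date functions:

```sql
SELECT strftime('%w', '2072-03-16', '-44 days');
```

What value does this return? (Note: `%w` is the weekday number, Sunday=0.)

First apply '-44 days': 2072-03-16 → 2072-02-01.
2072-02-01 is a Monday; with Sunday=0 that is 1.

1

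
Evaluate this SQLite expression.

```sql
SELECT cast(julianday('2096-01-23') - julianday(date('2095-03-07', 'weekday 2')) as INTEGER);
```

321

`weekday 2` advances to the next Tuesday; 2095-03-07 is a Monday, so it moves forward to 2095-03-08.
23 days remain in March 2095 after the 8th (31 − 8).
Full months from April 2095 through December 2095 contribute their day counts.
Then 23 days into January 2096.
Total: 23 + 30 + 31 + 30 + 31 + 31 + 30 + 31 + 30 + 31 + 23 = 321.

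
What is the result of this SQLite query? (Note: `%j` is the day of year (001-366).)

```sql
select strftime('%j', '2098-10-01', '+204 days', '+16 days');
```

129

First apply '+204 days', '+16 days': 2098-10-01 → 2099-05-09.
Day-of-year for 2099-05-09: days since 2099-01-01 inclusive = 129, zero-padded to 129.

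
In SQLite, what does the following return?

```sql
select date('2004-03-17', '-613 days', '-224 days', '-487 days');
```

Applying '-613 days' to 2004-03-17: counting 613 days back gives 2002-07-13.
Applying '-224 days' to 2002-07-13: counting 224 days back gives 2001-12-01.
Applying '-487 days' to 2001-12-01: counting 487 days back gives 2000-08-01.

2000-08-01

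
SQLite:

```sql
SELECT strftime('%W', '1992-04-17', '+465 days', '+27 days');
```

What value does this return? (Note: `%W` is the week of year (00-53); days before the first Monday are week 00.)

33

First apply '+465 days', '+27 days': 1992-04-17 → 1993-08-22.
1993-08-22 is a Sunday. SQLite's %W counts Mondays since the year started; the result is 33.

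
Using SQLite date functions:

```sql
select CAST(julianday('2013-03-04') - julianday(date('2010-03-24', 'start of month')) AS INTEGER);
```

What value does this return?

`start of month` rewinds 2010-03-24 to 2010-03-01.
30 days remain in March 2010 after the 1st (31 − 1).
Full months from April 2010 through February 2013 contribute their day counts.
Then 4 days into March 2013.
Total: 30 + 30 + 31 + 30 + 31 + 31 + 30 + 31 + 30 + 31 + 31 + 28 + 31 + 30 + 31 + 30 + 31 + 31 + 30 + 31 + 30 + 31 + 31 + 29 + 31 + 30 + 31 + 30 + 31 + 31 + 30 + 31 + 30 + 31 + 31 + 28 + 4 = 1099.

1099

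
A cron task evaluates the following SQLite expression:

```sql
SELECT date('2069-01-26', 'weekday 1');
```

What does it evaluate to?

2069-01-28

`weekday 1` advances to the next Monday; 2069-01-26 is a Saturday, so it moves forward to 2069-01-28.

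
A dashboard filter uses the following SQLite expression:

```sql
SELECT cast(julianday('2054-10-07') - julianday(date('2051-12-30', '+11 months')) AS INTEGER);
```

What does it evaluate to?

676

Adding +11 months to 2051-12-30 gives 2052-11-30.
0 days remain in November 2052 after the 30th (30 − 30).
Full months from December 2052 through September 2054 contribute their day counts.
Then 7 days into October 2054.
Total: 0 + 31 + 31 + 28 + 31 + 30 + 31 + 30 + 31 + 31 + 30 + 31 + 30 + 31 + 31 + 28 + 31 + 30 + 31 + 30 + 31 + 31 + 30 + 7 = 676.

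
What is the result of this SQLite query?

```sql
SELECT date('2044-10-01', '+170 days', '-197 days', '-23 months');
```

Applying '+170 days' to 2044-10-01: counting 170 days forward gives 2045-03-20.
Applying '-197 days' to 2045-03-20: counting 197 days back gives 2044-09-04.
Adding -23 months to 2044-09-04 gives 2042-10-04.

2042-10-04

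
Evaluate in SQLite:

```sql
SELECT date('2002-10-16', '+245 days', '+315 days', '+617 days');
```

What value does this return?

2006-01-05

Applying '+245 days' to 2002-10-16: counting 245 days forward gives 2003-06-18.
Applying '+315 days' to 2003-06-18: counting 315 days forward gives 2004-04-28.
Applying '+617 days' to 2004-04-28: counting 617 days forward gives 2006-01-05.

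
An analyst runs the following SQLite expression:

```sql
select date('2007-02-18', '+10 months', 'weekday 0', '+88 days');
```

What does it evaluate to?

Adding +10 months to 2007-02-18 gives 2007-12-18.
`weekday 0` advances to the next Sunday; 2007-12-18 is a Tuesday, so it moves forward to 2007-12-23.
Applying '+88 days' to 2007-12-23: counting 88 days forward gives 2008-03-20.

2008-03-20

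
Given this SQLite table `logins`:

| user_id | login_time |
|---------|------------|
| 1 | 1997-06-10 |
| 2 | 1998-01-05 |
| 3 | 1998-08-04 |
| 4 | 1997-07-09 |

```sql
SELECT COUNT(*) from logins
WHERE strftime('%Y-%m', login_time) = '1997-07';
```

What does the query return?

Rows with year-month 1997-07: 1997-07-09 → 1.

1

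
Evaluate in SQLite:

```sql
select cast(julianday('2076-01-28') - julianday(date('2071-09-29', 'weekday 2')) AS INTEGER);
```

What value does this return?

1582

`weekday 2` advances to the next Tuesday; 2071-09-29 is already a Tuesday, so it stays at 2071-09-29.
1 day remains in September 2071 after the 29th (30 − 29).
Full months from October 2071 through December 2075 contribute their day counts.
Then 28 days into January 2076.
Total: 1 + 31 + 30 + 31 + 31 + 29 + 31 + 30 + 31 + 30 + 31 + 31 + 30 + 31 + 30 + 31 + 31 + 28 + 31 + 30 + 31 + 30 + 31 + 31 + 30 + 31 + 30 + 31 + 31 + 28 + 31 + 30 + 31 + 30 + 31 + 31 + 30 + 31 + 30 + 31 + 31 + 28 + 31 + 30 + 31 + 30 + 31 + 31 + 30 + 31 + 30 + 31 + 28 = 1582.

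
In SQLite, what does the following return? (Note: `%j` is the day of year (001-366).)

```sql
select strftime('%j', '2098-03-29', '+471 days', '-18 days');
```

176

First apply '+471 days', '-18 days': 2098-03-29 → 2099-06-25.
Day-of-year for 2099-06-25: days since 2099-01-01 inclusive = 176, zero-padded to 176.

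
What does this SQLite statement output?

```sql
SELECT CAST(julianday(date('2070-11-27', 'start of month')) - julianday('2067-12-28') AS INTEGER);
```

`start of month` rewinds 2070-11-27 to 2070-11-01.
3 days remain in December 2067 after the 28th (31 − 28).
Full months from January 2068 through October 2070 contribute their day counts.
Then 1 day into November 2070.
Total: 3 + 31 + 29 + 31 + 30 + 31 + 30 + 31 + 31 + 30 + 31 + 30 + 31 + 31 + 28 + 31 + 30 + 31 + 30 + 31 + 31 + 30 + 31 + 30 + 31 + 31 + 28 + 31 + 30 + 31 + 30 + 31 + 31 + 30 + 31 + 1 = 1039.

1039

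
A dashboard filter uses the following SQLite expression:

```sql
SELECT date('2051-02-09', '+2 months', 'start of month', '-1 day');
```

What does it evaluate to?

2051-03-31

Adding +2 months to 2051-02-09 gives 2051-04-09.
`start of month` rewinds 2051-04-09 to 2051-04-01.
Going back 1 day from 2051-04-01 reaches 2051-03-31 (last day of March, 31 days).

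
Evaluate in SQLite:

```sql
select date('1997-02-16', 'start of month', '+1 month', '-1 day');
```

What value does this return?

1997-02-28

`start of month` rewinds 1997-02-16 to 1997-02-01.
Adding +1 month to 1997-02-01 gives 1997-03-01.
Going back 1 day from 1997-03-01 reaches 1997-02-28 (last day of February, 28 days).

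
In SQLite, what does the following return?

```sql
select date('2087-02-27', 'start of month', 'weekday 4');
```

`start of month` rewinds 2087-02-27 to 2087-02-01.
`weekday 4` advances to the next Thursday; 2087-02-01 is a Saturday, so it moves forward to 2087-02-06.

2087-02-06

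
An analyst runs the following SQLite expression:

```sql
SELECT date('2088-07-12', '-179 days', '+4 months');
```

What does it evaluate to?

Applying '-179 days' to 2088-07-12: counting 179 days back gives 2088-01-15.
Adding +4 months to 2088-01-15 gives 2088-05-15.

2088-05-15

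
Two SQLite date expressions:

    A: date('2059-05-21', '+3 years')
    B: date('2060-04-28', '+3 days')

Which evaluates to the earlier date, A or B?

B

A = 2062-05-21.
B = 2060-05-01.
B is earlier.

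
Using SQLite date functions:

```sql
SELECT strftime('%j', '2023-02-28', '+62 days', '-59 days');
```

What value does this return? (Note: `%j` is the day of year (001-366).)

062

First apply '+62 days', '-59 days': 2023-02-28 → 2023-03-03.
Day-of-year for 2023-03-03: days since 2023-01-01 inclusive = 62, zero-padded to 062.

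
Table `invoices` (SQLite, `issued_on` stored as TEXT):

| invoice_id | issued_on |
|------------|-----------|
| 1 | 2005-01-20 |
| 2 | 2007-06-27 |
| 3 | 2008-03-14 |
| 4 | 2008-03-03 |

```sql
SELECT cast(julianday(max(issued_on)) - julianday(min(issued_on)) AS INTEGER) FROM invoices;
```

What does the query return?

MIN = 2005-01-20, MAX = 2008-03-14.
11 days remain in January 2005 after the 20th (31 − 20).
Full months from February 2005 through February 2008 contribute their day counts.
Then 14 days into March 2008.
Total: 11 + 28 + 31 + 30 + 31 + 30 + 31 + 31 + 30 + 31 + 30 + 31 + 31 + 28 + 31 + 30 + 31 + 30 + 31 + 31 + 30 + 31 + 30 + 31 + 31 + 28 + 31 + 30 + 31 + 30 + 31 + 31 + 30 + 31 + 30 + 31 + 31 + 29 + 14 = 1149.

1149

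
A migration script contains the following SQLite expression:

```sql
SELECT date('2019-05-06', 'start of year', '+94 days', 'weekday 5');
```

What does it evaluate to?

2019-04-05

`start of year` rewinds 2019-05-06 to 2019-01-01.
Applying '+94 days' to 2019-01-01: counting 94 days forward gives 2019-04-05.
`weekday 5` advances to the next Friday; 2019-04-05 is already a Friday, so it stays at 2019-04-05.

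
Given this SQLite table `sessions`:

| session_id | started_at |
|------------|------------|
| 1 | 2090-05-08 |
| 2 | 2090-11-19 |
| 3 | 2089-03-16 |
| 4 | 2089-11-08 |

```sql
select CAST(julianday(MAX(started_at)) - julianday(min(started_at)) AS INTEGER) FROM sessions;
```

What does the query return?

MIN = 2089-03-16, MAX = 2090-11-19.
15 days remain in March 2089 after the 16th (31 − 16).
Full months from April 2089 through October 2090 contribute their day counts.
Then 19 days into November 2090.
Total: 15 + 30 + 31 + 30 + 31 + 31 + 30 + 31 + 30 + 31 + 31 + 28 + 31 + 30 + 31 + 30 + 31 + 31 + 30 + 31 + 19 = 613.

613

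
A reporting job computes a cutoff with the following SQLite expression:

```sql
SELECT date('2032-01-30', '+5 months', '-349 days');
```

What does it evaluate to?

2031-07-17

Adding +5 months to 2032-01-30 gives 2032-06-30.
Applying '-349 days' to 2032-06-30: counting 349 days back gives 2031-07-17.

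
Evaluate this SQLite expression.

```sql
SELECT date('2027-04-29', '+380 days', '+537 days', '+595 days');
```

Applying '+380 days' to 2027-04-29: counting 380 days forward gives 2028-05-13.
Applying '+537 days' to 2028-05-13: counting 537 days forward gives 2029-11-01.
Applying '+595 days' to 2029-11-01: counting 595 days forward gives 2031-06-19.

2031-06-19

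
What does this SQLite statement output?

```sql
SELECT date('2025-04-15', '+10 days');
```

Advancing 10 more days within April lands on 2025-04-25.

2025-04-25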